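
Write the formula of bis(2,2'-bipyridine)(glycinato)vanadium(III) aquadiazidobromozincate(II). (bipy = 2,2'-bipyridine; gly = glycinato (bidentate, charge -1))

[V(bipy)2(gly)][ZnBr(H2O)(N3)2]2

Cation [V…]: ligand charges -1, V(III) ⇒ ion charge 2+.
Anion [Zn…]: ligand charges -3, Zn(II) ⇒ ion charge 1−.
One 2+ cation requires 2 of the 1− anion.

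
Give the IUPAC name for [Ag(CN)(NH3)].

amminecyanosilver(I)

There is no counter-ion, so the complex is neutral overall.
Ligand charges: 1×cyano (-1 each), 1×ammine (neutral); total -1. So Ag + (-1) = 0, giving Ag = +1.
Ligands are named alphabetically: ammine before cyano.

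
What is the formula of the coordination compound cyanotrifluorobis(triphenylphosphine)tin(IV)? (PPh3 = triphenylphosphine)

Ligands: 2 triphenylphosphine (PPh3, neutral), 1 cyano (CN, -1), 3 fluoro (F, -1). Ligand charge sum = -4.
With Sn in oxidation state +4, the complex ion is [Sn...].

[Sn(CN)F3(PPh3)2]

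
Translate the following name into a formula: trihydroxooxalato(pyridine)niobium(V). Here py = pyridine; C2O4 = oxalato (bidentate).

[Nb(C2O4)(OH)3(py)]

Ligands: 3 hydroxo (OH, -1), 1 pyridine (py, neutral), 1 oxalato (C2O4, -2). Ligand charge sum = -5.
With Nb in oxidation state +5, the complex ion is [Nb...].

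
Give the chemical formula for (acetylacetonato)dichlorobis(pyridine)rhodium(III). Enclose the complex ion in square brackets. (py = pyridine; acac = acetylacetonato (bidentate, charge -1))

[Rh(acac)Cl2(py)2]

Ligands: 2 pyridine (py, neutral), 1 acetylacetonato (acac, -1), 2 chloro (Cl, -1). Ligand charge sum = -3.
With Rh in oxidation state +3, the complex ion is [Rh...].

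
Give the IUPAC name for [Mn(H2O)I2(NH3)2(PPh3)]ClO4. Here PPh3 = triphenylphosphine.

diammineaquadiiodo(triphenylphosphine)manganese(III) perchlorate

The 1 perchlorate counter-ion carries a total charge of -1, so each complex ion is 1+.
Ligand charges: 1×aqua (neutral), 2×iodo (-1 each), 1×triphenylphosphine (neutral), 2×ammine (neutral); total -2. So Mn + (-2) = 1+, giving Mn = +3.
Ligands are named alphabetically: ammine before aqua before iodo before triphenylphosphine.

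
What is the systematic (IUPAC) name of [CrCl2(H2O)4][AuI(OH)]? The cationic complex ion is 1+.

tetraaquadichlorochromium(III) hydroxoiodoaurate(I)

Both ions are complex: the cation is named first with the plain metal name, the anion second with the -ate form; each ion's ligands are alphabetised independently.
The complex cation is given as 1+; its ligand charges sum to -2, so Cr = +3.
A 1:1 salt means the anion carries the equal and opposite charge, 1−.
Anion: ligand charges sum to -2; for the ion to be 1−, Au = +1.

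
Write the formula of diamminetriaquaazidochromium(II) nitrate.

[Cr(H2O)3(N3)(NH3)2]NO3

Ligands: 3 aqua (H2O, neutral), 1 azido (N3, -1), 2 ammine (NH3, neutral). Ligand charge sum = -1.
Charge balance with nitrate (-1) requires 1 complex ion per 1 nitrate.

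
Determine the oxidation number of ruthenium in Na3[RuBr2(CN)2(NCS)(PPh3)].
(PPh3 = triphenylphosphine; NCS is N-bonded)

+2

3 sodium outside the brackets (+1 each) → the complex ion is 3−.
Ligand charges: 2×CN = -2; 2×Br = -2; 1×PPh3 neutral; 1×NCS = -1; sum -5.
Ru + (-5) = 3− ⇒ Ru is +2.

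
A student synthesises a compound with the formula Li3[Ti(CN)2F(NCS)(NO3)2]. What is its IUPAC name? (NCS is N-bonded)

The 3 lithium counter-ions carry a total charge of +3, so each complex ion is 3−.
Ligand charges: 2×nitrato (-1 each), 1×fluoro (-1 each), 2×cyano (-1 each), 1×isothiocyanato (-1 each); total -6. So Ti + (-6) = 3−, giving Ti = +3.
The complex ion is anionic, so titanium takes the -ate form titanate(III).

lithium dicyanofluoroisothiocyanatodinitratotitanate(III)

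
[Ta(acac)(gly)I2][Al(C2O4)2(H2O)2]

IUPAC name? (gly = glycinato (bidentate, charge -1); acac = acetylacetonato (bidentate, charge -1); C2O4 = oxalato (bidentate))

(acetylacetonato)(glycinato)diiodotantalum(V) diaquadioxalatoaluminate(III)

Both ions are complex: the cation is named first with the plain metal name, the anion second with the -ate form; each ion's ligands are alphabetised independently.
Aluminium is always +3 in its complexes; the anion's ligand charges sum to -4, so the complex anion is 1−.
A 1:1 salt means the cation carries the equal and opposite charge, 1+.
Cation: ligand charges sum to -4; for the ion to be 1+, Ta = +5.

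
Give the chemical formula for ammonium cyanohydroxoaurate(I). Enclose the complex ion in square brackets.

NH4[Au(CN)(OH)]

Ligands: 1 cyano (CN, -1), 1 hydroxo (OH, -1). Ligand charge sum = -2.
With Au in oxidation state +1, the complex ion is [Au...]^1−.
Charge balance with ammonium (+1) requires 1 complex ion per 1 ammonium.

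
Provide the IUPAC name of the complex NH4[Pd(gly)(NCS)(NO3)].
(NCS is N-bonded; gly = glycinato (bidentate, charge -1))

The 1 ammonium counter-ion carries a total charge of +1, so each complex ion is 1−.
Ligand charges: 1×isothiocyanato (-1 each), 1×glycinato (-1 each), 1×nitrato (-1 each); total -3. So Pd + (-3) = 1−, giving Pd = +2.
The complex ion is anionic, so palladium takes the -ate form palladate(II).

ammonium (glycinato)isothiocyanatonitratopalladate(II)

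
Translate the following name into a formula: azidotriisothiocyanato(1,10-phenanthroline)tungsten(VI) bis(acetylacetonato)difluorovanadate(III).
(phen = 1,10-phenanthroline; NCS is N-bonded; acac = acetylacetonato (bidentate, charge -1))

Cation [W…]: ligand charges -4, W(VI) ⇒ ion charge 2+.
Anion [V…]: ligand charges -4, V(III) ⇒ ion charge 1−.

[W(N3)(NCS)3(phen)][V(acac)2F2]2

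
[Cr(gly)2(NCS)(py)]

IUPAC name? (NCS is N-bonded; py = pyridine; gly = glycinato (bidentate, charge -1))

There is no counter-ion, so the complex is neutral overall.
Ligand charges: 1×isothiocyanato (-1 each), 1×pyridine (neutral), 2×glycinato (-1 each); total -3. So Cr + (-3) = 0, giving Cr = +3.
Ligands are named alphabetically: glycinato before isothiocyanato before pyridine.

bis(glycinato)isothiocyanato(pyridine)chromium(III)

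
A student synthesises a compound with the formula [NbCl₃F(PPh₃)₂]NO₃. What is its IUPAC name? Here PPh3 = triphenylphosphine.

The 1 nitrate counter-ion carries a total charge of -1, so each complex ion is 1+.
Ligand charges: 3×chloro (-1 each), 1×fluoro (-1 each), 2×triphenylphosphine (neutral); total -4. So Nb + (-4) = 1+, giving Nb = +5.
Ligands are named alphabetically: chloro before fluoro before triphenylphosphine.

trichlorofluorobis(triphenylphosphine)niobium(V) nitrate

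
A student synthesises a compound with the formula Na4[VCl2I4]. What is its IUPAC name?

The 4 sodium counter-ions carry a total charge of +4, so each complex ion is 4−.
Ligand charges: 4×iodo (-1 each), 2×chloro (-1 each); total -6. So V + (-6) = 4−, giving V = +2.
The complex ion is anionic, so vanadium takes the -ate form vanadate(II).

sodium dichlorotetraiodovanadate(II)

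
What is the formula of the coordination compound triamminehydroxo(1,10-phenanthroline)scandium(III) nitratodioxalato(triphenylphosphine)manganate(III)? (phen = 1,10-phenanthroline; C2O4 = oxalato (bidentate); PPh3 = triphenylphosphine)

Cation [Sc…]: ligand charges -1, Sc(III) ⇒ ion charge 2+.
Anion [Mn…]: ligand charges -5, Mn(III) ⇒ ion charge 2−.

[Sc(NH3)3(OH)(phen)][Mn(C2O4)2(NO3)(PPh3)]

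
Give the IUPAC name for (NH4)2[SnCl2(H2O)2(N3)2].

The 2 ammonium counter-ions carry a total charge of +2, so each complex ion is 2−.
Ligand charges: 2×azido (-1 each), 2×chloro (-1 each), 2×aqua (neutral); total -4. So Sn + (-4) = 2−, giving Sn = +2.
Ligands are named alphabetically: aqua before azido before chloro.
The complex ion is anionic, so tin takes the -ate form stannate(II).

ammonium diaquadiazidodichlorostannate(II)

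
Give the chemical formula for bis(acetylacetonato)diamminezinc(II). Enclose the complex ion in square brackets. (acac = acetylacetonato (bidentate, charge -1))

Ligands: 2 ammine (NH3, neutral), 2 acetylacetonato (acac, -1). Ligand charge sum = -2.
With Zn in oxidation state +2, the complex ion is [Zn...].

[Zn(acac)2(NH3)2]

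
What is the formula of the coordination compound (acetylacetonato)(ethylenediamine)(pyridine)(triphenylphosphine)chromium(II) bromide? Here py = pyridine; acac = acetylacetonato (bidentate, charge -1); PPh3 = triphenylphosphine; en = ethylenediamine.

Ligands: 1 pyridine (py, neutral), 1 acetylacetonato (acac, -1), 1 triphenylphosphine (PPh3, neutral), 1 ethylenediamine (en, neutral). Ligand charge sum = -1.
With Cr in oxidation state +2, the complex ion is [Cr...]^1+.
Charge balance with bromide (-1) requires 1 complex ion per 1 bromide.

[Cr(acac)(en)(PPh3)(py)]Br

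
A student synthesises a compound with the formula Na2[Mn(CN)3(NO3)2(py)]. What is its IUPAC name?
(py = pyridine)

The 2 sodium counter-ions carry a total charge of +2, so each complex ion is 2−.
Ligand charges: 3×cyano (-1 each), 1×pyridine (neutral), 2×nitrato (-1 each); total -5. So Mn + (-5) = 2−, giving Mn = +3.
Ligands are named alphabetically: cyano before nitrato before pyridine.
The complex ion is anionic, so manganese takes the -ate form manganate(III).

sodium tricyanodinitrato(pyridine)manganate(III)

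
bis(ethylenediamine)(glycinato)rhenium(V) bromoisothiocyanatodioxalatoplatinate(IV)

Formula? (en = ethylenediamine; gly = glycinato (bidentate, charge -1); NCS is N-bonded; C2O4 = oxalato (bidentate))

[Re(en)2(gly)][PtBr(C2O4)2(NCS)]2

Cation [Re…]: ligand charges -1, Re(V) ⇒ ion charge 4+.
Anion [Pt…]: ligand charges -6, Pt(IV) ⇒ ion charge 2−.
One 4+ cation requires 2 of the 2− anion.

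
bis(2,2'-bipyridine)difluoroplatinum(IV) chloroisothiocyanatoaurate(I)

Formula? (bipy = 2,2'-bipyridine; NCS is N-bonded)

[Pt(bipy)2F2][AuCl(NCS)]2

Cation [Pt…]: ligand charges -2, Pt(IV) ⇒ ion charge 2+.
Anion [Au…]: ligand charges -2, Au(I) ⇒ ion charge 1−.
One 2+ cation requires 2 of the 1− anion.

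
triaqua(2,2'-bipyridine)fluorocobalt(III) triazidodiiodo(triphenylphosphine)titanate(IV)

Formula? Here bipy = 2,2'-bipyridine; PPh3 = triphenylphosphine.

Cation [Co…]: ligand charges -1, Co(III) ⇒ ion charge 2+.
Anion [Ti…]: ligand charges -5, Ti(IV) ⇒ ion charge 1−.
One 2+ cation requires 2 of the 1− anion.

[Co(bipy)F(H2O)3][TiI2(N3)3(PPh3)]2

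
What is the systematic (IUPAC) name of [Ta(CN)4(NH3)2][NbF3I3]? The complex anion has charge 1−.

diamminetetracyanotantalum(V) trifluorotriiodoniobate(V)

The complex anion is given as 1−; its ligand charges sum to -6, so Nb = +5.
A 1:1 salt means the cation carries the equal and opposite charge, 1+.
Cation: ligand charges sum to -4; for the ion to be 1+, Ta = +5.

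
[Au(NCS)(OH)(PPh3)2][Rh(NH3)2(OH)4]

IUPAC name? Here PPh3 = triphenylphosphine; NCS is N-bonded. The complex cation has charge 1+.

hydroxoisothiocyanatobis(triphenylphosphine)gold(III) diamminetetrahydroxorhodate(III)

The complex cation is given as 1+; its ligand charges sum to -2, so Au = +3.
A 1:1 salt means the anion carries the equal and opposite charge, 1−.
Anion: ligand charges sum to -4; for the ion to be 1−, Rh = +3.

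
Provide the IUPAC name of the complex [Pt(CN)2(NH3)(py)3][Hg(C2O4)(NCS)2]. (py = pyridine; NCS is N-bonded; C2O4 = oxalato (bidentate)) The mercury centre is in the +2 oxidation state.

Both ions are complex: the cation is named first with the plain metal name, the anion second with the -ate form; each ion's ligands are alphabetised independently.
Hg is given as +2; the anion's ligand charges sum to -4, so the complex anion is 2−.
A 1:1 salt means the cation carries the equal and opposite charge, 2+.
Cation: ligand charges sum to -2; for the ion to be 2+, Pt = +4.

amminedicyanotris(pyridine)platinum(IV) diisothiocyanatooxalatomercurate(II)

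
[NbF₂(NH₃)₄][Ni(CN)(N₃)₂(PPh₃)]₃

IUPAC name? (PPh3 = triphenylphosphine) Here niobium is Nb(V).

tetraamminedifluoroniobium(V) diazidocyano(triphenylphosphine)nickelate(II)

Both ions are complex: the cation is named first with the plain metal name, the anion second with the -ate form; each ion's ligands are alphabetised independently.
Nb is given as +5; the cation's ligand charges sum to -2, so the complex cation is 3+.
With 3 anions per cation, each anion must be 3/3 = 1−.
Anion: ligand charges sum to -3; for the ion to be 1−, Ni = +2.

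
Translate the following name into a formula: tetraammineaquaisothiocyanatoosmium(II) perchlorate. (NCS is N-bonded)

Ligands: 4 ammine (NH3, neutral), 1 aqua (H2O, neutral), 1 isothiocyanato (NCS, -1). Ligand charge sum = -1.
With Os in oxidation state +2, the complex ion is [Os...]^1+.
Charge balance with perchlorate (-1) requires 1 complex ion per 1 perchlorate.

[Os(H2O)(NCS)(NH3)4]ClO4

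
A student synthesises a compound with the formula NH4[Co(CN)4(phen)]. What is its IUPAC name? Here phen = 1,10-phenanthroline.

ammonium tetracyano(1,10-phenanthroline)cobaltate(III)

The 1 ammonium counter-ion carries a total charge of +1, so each complex ion is 1−.
Ligand charges: 4×cyano (-1 each), 1×1,10-phenanthroline (neutral); total -4. So Co + (-4) = 1−, giving Co = +3.
Ligands are named alphabetically: cyano before phenanthroline.
The complex ion is anionic, so cobalt takes the -ate form cobaltate(III).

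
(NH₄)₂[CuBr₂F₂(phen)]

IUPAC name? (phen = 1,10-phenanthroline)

ammonium dibromodifluoro(1,10-phenanthroline)cuprate(II)

The 2 ammonium counter-ions carry a total charge of +2, so each complex ion is 2−.
Ligand charges: 2×bromo (-1 each), 2×fluoro (-1 each), 1×1,10-phenanthroline (neutral); total -4. So Cu + (-4) = 2−, giving Cu = +2.
Ligands are named alphabetically: bromo before fluoro before phenanthroline.
The complex ion is anionic, so copper takes the -ate form cuprate(II).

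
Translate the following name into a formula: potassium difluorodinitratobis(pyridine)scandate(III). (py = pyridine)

Ligands: 2 pyridine (py, neutral), 2 fluoro (F, -1), 2 nitrato (NO3, -1). Ligand charge sum = -4.
Charge balance with potassium (+1) requires 1 complex ion per 1 potassium.

K[ScF2(NO3)2(py)2]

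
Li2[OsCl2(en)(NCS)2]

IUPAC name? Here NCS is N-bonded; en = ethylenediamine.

The 2 lithium counter-ions carry a total charge of +2, so each complex ion is 2−.
Ligand charges: 2×isothiocyanato (-1 each), 2×chloro (-1 each), 1×ethylenediamine (neutral); total -4. So Os + (-4) = 2−, giving Os = +2.
Ligands are named alphabetically: chloro before ethylenediamine before isothiocyanato.
The complex ion is anionic, so osmium takes the -ate form osmate(II).

lithium dichloro(ethylenediamine)diisothiocyanatoosmate(II)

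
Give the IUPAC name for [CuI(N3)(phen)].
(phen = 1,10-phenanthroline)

azidoiodo(1,10-phenanthroline)copper(II)

There is no counter-ion, so the complex is neutral overall.
Ligand charges: 1×1,10-phenanthroline (neutral), 1×iodo (-1 each), 1×azido (-1 each); total -2. So Cu + (-2) = 0, giving Cu = +2.
Ligands are named alphabetically: azido before iodo before phenanthroline.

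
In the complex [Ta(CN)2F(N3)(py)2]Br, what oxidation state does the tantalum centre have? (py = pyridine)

+5

1 bromide outside the brackets (-1 each) → the complex ion is 1+.
Ligand charges: 1×N3 = -1; 2×py neutral; 2×CN = -2; 1×F = -1; sum -4.
Ta + (-4) = 1+ ⇒ Ta is +5.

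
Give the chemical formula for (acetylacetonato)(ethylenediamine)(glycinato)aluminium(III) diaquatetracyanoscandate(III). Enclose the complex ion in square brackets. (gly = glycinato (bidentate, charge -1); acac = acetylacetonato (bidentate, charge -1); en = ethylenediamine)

Cation [Al…]: ligand charges -2, Al(III) ⇒ ion charge 1+.
Anion [Sc…]: ligand charges -4, Sc(III) ⇒ ion charge 1−.
One 1+ cation balances one 1− anion.

[Al(acac)(en)(gly)][Sc(CN)4(H2O)2]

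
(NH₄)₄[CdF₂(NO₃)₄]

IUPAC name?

ammonium difluorotetranitratocadmate(II)

The 4 ammonium counter-ions carry a total charge of +4, so each complex ion is 4−.
Ligand charges: 2×fluoro (-1 each), 4×nitrato (-1 each); total -6. So Cd + (-6) = 4−, giving Cd = +2.
Ligands are named alphabetically: fluoro before nitrato.
The complex ion is anionic, so cadmium takes the -ate form cadmate(II).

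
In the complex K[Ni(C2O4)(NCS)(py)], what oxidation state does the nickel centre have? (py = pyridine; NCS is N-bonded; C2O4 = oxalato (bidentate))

+2

1 potassium outside the brackets (+1 each) → the complex ion is 1−.
Ligand charges: 1×py neutral; 1×NCS = -1; 1×C2O4 = -2; sum -3.
Ni + (-3) = 1− ⇒ Ni is +2.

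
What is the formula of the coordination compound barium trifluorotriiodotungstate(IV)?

Ligands: 3 fluoro (F, -1), 3 iodo (I, -1). Ligand charge sum = -6.
Charge balance with barium (+2) requires 1 complex ion per 1 barium.

Ba[WF3I3]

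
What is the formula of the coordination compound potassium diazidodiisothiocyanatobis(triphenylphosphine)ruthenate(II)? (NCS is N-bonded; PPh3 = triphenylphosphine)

K2[Ru(N3)2(NCS)2(PPh3)2]

Ligands: 2 azido (N3, -1), 2 isothiocyanato (NCS, -1), 2 triphenylphosphine (PPh3, neutral). Ligand charge sum = -4.
With Ru in oxidation state +2, the complex ion is [Ru...]^2−.
Charge balance with potassium (+1) requires 1 complex ion per 2 potassium.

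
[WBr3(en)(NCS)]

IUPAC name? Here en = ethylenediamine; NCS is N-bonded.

There is no counter-ion, so the complex is neutral overall.
Ligand charges: 3×bromo (-1 each), 1×ethylenediamine (neutral), 1×isothiocyanato (-1 each); total -4. So W + (-4) = 0, giving W = +4.
Ligands are named alphabetically: bromo before ethylenediamine before isothiocyanato.

tribromo(ethylenediamine)isothiocyanatotungsten(IV)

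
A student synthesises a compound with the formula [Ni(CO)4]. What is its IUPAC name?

tetracarbonylnickel(0)

There is no counter-ion, so the complex is neutral overall.
Ligand charges: 4×carbonyl (neutral); total 0. So Ni + (0) = 0, giving Ni = 0.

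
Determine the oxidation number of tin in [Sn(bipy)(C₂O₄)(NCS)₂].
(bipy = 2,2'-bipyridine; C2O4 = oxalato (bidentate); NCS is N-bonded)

+4

No counter-ion: the bracketed complex is neutral.
Ligand charges: 1×bipy neutral; 1×C2O4 = -2; 2×NCS = -2; sum -4.
Sn + (-4) = 0 ⇒ Sn is +4.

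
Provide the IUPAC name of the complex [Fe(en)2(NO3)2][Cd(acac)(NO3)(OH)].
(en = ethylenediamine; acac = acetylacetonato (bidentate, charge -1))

bis(ethylenediamine)dinitratoiron(III) (acetylacetonato)hydroxonitratocadmate(II)

Both ions are complex: the cation is named first with the plain metal name, the anion second with the -ate form; each ion's ligands are alphabetised independently.
Cadmium is always +2 in its complexes; the anion's ligand charges sum to -3, so the complex anion is 1−.
A 1:1 salt means the cation carries the equal and opposite charge, 1+.
Cation: ligand charges sum to -2; for the ion to be 1+, Fe = +3.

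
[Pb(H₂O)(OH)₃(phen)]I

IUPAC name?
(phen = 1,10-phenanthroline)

aquatrihydroxo(1,10-phenanthroline)lead(IV) iodide

The 1 iodide counter-ion carries a total charge of -1, so each complex ion is 1+.
Ligand charges: 3×hydroxo (-1 each), 1×1,10-phenanthroline (neutral), 1×aqua (neutral); total -3. So Pb + (-3) = 1+, giving Pb = +4.
Ligands are named alphabetically: aqua before hydroxo before phenanthroline.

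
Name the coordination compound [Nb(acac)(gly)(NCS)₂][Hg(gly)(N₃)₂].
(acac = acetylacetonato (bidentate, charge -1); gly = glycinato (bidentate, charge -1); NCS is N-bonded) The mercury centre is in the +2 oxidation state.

Both ions are complex: the cation is named first with the plain metal name, the anion second with the -ate form; each ion's ligands are alphabetised independently.
Hg is given as +2; the anion's ligand charges sum to -3, so the complex anion is 1−.
A 1:1 salt means the cation carries the equal and opposite charge, 1+.
Cation: ligand charges sum to -4; for the ion to be 1+, Nb = +5.

(acetylacetonato)(glycinato)diisothiocyanatoniobium(V) diazido(glycinato)mercurate(II)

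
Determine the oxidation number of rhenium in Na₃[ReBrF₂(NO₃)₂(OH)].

3 sodium outside the brackets (+1 each) → the complex ion is 3−.
Ligand charges: 2×NO3 = -2; 1×Br = -1; 1×OH = -1; 2×F = -2; sum -6.
Re + (-6) = 3− ⇒ Re is +3.

+3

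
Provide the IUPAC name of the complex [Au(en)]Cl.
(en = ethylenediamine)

The 1 chloride counter-ion carries a total charge of -1, so each complex ion is 1+.
Ligand charges: 1×ethylenediamine (neutral); total 0. So Au + (0) = 1+, giving Au = +1.

(ethylenediamine)gold(I) chloride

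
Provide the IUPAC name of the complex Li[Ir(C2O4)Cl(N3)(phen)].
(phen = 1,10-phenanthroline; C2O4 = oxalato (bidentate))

The 1 lithium counter-ion carries a total charge of +1, so each complex ion is 1−.
Ligand charges: 1×1,10-phenanthroline (neutral), 1×oxalato (-2 each), 1×azido (-1 each), 1×chloro (-1 each); total -4. So Ir + (-4) = 1−, giving Ir = +3.
Ligands are named alphabetically: azido before chloro before oxalato before phenanthroline.
The complex ion is anionic, so iridium takes the -ate form iridate(III).

lithium azidochlorooxalato(1,10-phenanthroline)iridate(III)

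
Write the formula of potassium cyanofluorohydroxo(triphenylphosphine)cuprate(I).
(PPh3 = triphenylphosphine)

Ligands: 1 hydroxo (OH, -1), 1 fluoro (F, -1), 1 triphenylphosphine (PPh3, neutral), 1 cyano (CN, -1). Ligand charge sum = -3.
Charge balance with potassium (+1) requires 1 complex ion per 2 potassium.

K2[Cu(CN)F(OH)(PPh3)]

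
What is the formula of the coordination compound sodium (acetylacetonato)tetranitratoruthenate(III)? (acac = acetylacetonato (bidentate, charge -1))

Na2[Ru(acac)(NO3)4]

Ligands: 1 acetylacetonato (acac, -1), 4 nitrato (NO3, -1). Ligand charge sum = -5.
Charge balance with sodium (+1) requires 1 complex ion per 2 sodium.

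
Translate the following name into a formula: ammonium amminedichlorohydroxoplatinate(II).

Ligands: 1 ammine (NH3, neutral), 2 chloro (Cl, -1), 1 hydroxo (OH, -1). Ligand charge sum = -3.
With Pt in oxidation state +2, the complex ion is [Pt...]^1−.
Charge balance with ammonium (+1) requires 1 complex ion per 1 ammonium.

NH4[PtCl2(NH3)(OH)]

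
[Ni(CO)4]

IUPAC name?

There is no counter-ion, so the complex is neutral overall.
Ligand charges: 4×carbonyl (neutral); total 0. So Ni + (0) = 0, giving Ni = 0.

tetracarbonylnickel(0)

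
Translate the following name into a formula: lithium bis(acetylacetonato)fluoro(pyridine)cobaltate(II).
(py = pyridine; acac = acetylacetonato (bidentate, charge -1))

Ligands: 1 pyridine (py, neutral), 2 acetylacetonato (acac, -1), 1 fluoro (F, -1). Ligand charge sum = -3.
With Co in oxidation state +2, the complex ion is [Co...]^1−.
Charge balance with lithium (+1) requires 1 complex ion per 1 lithium.

Li[Co(acac)2F(py)]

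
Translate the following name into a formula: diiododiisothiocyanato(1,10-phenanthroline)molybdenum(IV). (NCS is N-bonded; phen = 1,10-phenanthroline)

[MoI2(NCS)2(phen)]

Ligands: 2 isothiocyanato (NCS, -1), 2 iodo (I, -1), 1 1,10-phenanthroline (phen, neutral). Ligand charge sum = -4.
With Mo in oxidation state +4, the complex ion is [Mo...].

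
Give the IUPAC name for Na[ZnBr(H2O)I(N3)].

The 1 sodium counter-ion carries a total charge of +1, so each complex ion is 1−.
Ligand charges: 1×azido (-1 each), 1×bromo (-1 each), 1×aqua (neutral), 1×iodo (-1 each); total -3. So Zn + (-3) = 1−, giving Zn = +2.
The complex ion is anionic, so zinc takes the -ate form zincate(II).

sodium aquaazidobromoiodozincate(II)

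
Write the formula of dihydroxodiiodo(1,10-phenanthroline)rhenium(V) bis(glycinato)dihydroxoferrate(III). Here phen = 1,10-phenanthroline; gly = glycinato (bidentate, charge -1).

[ReI2(OH)2(phen)][Fe(gly)2(OH)2]

Cation [Re…]: ligand charges -4, Re(V) ⇒ ion charge 1+.
Anion [Fe…]: ligand charges -4, Fe(III) ⇒ ion charge 1−.
One 1+ cation balances one 1− anion.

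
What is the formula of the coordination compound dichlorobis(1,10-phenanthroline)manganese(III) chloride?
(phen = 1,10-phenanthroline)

[MnCl2(phen)2]Cl

Ligands: 2 1,10-phenanthroline (phen, neutral), 2 chloro (Cl, -1). Ligand charge sum = -2.
With Mn in oxidation state +3, the complex ion is [Mn...]^1+.
Charge balance with chloride (-1) requires 1 complex ion per 1 chloride.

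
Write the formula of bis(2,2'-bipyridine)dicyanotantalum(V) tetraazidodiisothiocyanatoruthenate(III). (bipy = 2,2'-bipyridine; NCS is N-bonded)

Cation [Ta…]: ligand charges -2, Ta(V) ⇒ ion charge 3+.
Anion [Ru…]: ligand charges -6, Ru(III) ⇒ ion charge 3−.
One 3+ cation balances one 3− anion.

[Ta(bipy)2(CN)2][Ru(N3)4(NCS)2]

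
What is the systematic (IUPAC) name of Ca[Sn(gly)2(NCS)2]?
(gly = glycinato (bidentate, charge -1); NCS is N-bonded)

calcium bis(glycinato)diisothiocyanatostannate(II)

The 1 calcium counter-ion carries a total charge of +2, so each complex ion is 2−.
Ligand charges: 2×glycinato (-1 each), 2×isothiocyanato (-1 each); total -4. So Sn + (-4) = 2−, giving Sn = +2.
Ligands are named alphabetically: glycinato before isothiocyanato.
The complex ion is anionic, so tin takes the -ate form stannate(II).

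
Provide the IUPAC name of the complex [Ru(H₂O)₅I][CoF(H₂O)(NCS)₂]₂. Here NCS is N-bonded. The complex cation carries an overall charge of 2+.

pentaaquaiodoruthenium(III) aquafluorodiisothiocyanatocobaltate(II)

Both ions are complex: the cation is named first with the plain metal name, the anion second with the -ate form; each ion's ligands are alphabetised independently.
The complex cation is given as 2+; its ligand charges sum to -1, so Ru = +3.
With 2 anions per cation, each anion must be 2/2 = 1−.
Anion: ligand charges sum to -3; for the ion to be 1−, Co = +2.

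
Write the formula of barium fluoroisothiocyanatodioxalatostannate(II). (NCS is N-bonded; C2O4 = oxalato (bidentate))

Ba2[Sn(C2O4)2F(NCS)]

Ligands: 1 isothiocyanato (NCS, -1), 2 oxalato (C2O4, -2), 1 fluoro (F, -1). Ligand charge sum = -6.
With Sn in oxidation state +2, the complex ion is [Sn...]^4−.
Charge balance with barium (+2) requires 1 complex ion per 2 barium.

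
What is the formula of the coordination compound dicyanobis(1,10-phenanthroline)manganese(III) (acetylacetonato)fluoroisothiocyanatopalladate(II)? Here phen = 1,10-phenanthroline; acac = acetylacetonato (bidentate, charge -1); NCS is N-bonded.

[Mn(CN)2(phen)2][Pd(acac)F(NCS)]

Cation [Mn…]: ligand charges -2, Mn(III) ⇒ ion charge 1+.
Anion [Pd…]: ligand charges -3, Pd(II) ⇒ ion charge 1−.
One 1+ cation balances one 1− anion.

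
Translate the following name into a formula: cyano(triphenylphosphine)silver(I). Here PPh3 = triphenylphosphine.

Ligands: 1 cyano (CN, -1), 1 triphenylphosphine (PPh3, neutral). Ligand charge sum = -1.
With Ag in oxidation state +1, the complex ion is [Ag...].

[Ag(CN)(PPh3)]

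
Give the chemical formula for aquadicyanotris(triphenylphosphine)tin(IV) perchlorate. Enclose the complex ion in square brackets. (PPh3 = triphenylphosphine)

[Sn(CN)2(H2O)(PPh3)3](ClO4)2

Ligands: 1 aqua (H2O, neutral), 3 triphenylphosphine (PPh3, neutral), 2 cyano (CN, -1). Ligand charge sum = -2.
Charge balance with perchlorate (-1) requires 1 complex ion per 2 perchlorate.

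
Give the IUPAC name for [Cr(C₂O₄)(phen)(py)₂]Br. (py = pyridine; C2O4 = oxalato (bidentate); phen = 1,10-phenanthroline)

oxalato(1,10-phenanthroline)bis(pyridine)chromium(III) bromide

The 1 bromide counter-ion carries a total charge of -1, so each complex ion is 1+.
Ligand charges: 2×pyridine (neutral), 1×oxalato (-2 each), 1×1,10-phenanthroline (neutral); total -2. So Cr + (-2) = 1+, giving Cr = +3.
Ligands are named alphabetically: oxalato before phenanthroline before pyridine.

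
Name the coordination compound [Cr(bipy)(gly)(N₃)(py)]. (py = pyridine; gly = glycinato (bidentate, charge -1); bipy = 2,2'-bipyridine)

azido(2,2'-bipyridine)(glycinato)(pyridine)chromium(II)

There is no counter-ion, so the complex is neutral overall.
Ligand charges: 1×pyridine (neutral), 1×azido (-1 each), 1×glycinato (-1 each), 1×2,2'-bipyridine (neutral); total -2. So Cr + (-2) = 0, giving Cr = +2.
Ligands are named alphabetically: azido before bipyridine before glycinato before pyridine.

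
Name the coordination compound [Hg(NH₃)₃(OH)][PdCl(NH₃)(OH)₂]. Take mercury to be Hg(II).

triamminehydroxomercury(II) amminechlorodihydroxopalladate(II)

Both ions are complex: the cation is named first with the plain metal name, the anion second with the -ate form; each ion's ligands are alphabetised independently.
Hg is given as +2; the cation's ligand charges sum to -1, so the complex cation is 1+.
A 1:1 salt means the anion carries the equal and opposite charge, 1−.
Anion: ligand charges sum to -3; for the ion to be 1−, Pd = +2.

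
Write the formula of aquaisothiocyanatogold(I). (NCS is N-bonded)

[Au(H2O)(NCS)]

Ligands: 1 aqua (H2O, neutral), 1 isothiocyanato (NCS, -1). Ligand charge sum = -1.
With Au in oxidation state +1, the complex ion is [Au...].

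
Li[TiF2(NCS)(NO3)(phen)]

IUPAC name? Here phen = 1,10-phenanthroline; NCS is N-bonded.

lithium difluoroisothiocyanatonitrato(1,10-phenanthroline)titanate(III)

The 1 lithium counter-ion carries a total charge of +1, so each complex ion is 1−.
Ligand charges: 1×1,10-phenanthroline (neutral), 1×isothiocyanato (-1 each), 2×fluoro (-1 each), 1×nitrato (-1 each); total -4. So Ti + (-4) = 1−, giving Ti = +3.
The complex ion is anionic, so titanium takes the -ate form titanate(III).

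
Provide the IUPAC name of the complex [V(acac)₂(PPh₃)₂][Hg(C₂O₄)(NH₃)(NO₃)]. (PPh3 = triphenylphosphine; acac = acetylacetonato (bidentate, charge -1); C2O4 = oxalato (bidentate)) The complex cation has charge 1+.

The complex cation is given as 1+; its ligand charges sum to -2, so V = +3.
A 1:1 salt means the anion carries the equal and opposite charge, 1−.
Anion: ligand charges sum to -3; for the ion to be 1−, Hg = +2.

bis(acetylacetonato)bis(triphenylphosphine)vanadium(III) amminenitratooxalatomercurate(II)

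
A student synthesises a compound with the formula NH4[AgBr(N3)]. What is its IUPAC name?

The 1 ammonium counter-ion carries a total charge of +1, so each complex ion is 1−.
Ligand charges: 1×azido (-1 each), 1×bromo (-1 each); total -2. So Ag + (-2) = 1−, giving Ag = +1.
Ligands are named alphabetically: azido before bromo.
The complex ion is anionic, so silver takes the -ate form argentate(I).

ammonium azidobromoargentate(I)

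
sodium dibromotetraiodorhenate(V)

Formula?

Na[ReBr2I4]

Ligands: 2 bromo (Br, -1), 4 iodo (I, -1). Ligand charge sum = -6.
With Re in oxidation state +5, the complex ion is [Re...]^1−.
Charge balance with sodium (+1) requires 1 complex ion per 1 sodium.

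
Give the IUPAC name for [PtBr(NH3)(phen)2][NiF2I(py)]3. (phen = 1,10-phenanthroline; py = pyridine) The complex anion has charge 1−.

Both ions are complex: the cation is named first with the plain metal name, the anion second with the -ate form; each ion's ligands are alphabetised independently.
The complex anion is given as 1−; its ligand charges sum to -3, so Ni = +2.
With 3 anions per cation, the cation must be 3×1 = 3+.
Cation: ligand charges sum to -1; for the ion to be 3+, Pt = +4.

amminebromobis(1,10-phenanthroline)platinum(IV) difluoroiodo(pyridine)nickelate(II)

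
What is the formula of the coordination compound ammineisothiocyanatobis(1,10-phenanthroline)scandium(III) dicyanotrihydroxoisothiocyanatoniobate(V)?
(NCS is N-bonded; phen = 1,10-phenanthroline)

[Sc(NCS)(NH3)(phen)2][Nb(CN)2(NCS)(OH)3]2

Cation [Sc…]: ligand charges -1, Sc(III) ⇒ ion charge 2+.
Anion [Nb…]: ligand charges -6, Nb(V) ⇒ ion charge 1−.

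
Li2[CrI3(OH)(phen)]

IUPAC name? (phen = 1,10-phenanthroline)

lithium hydroxotriiodo(1,10-phenanthroline)chromate(II)

The 2 lithium counter-ions carry a total charge of +2, so each complex ion is 2−.
Ligand charges: 3×iodo (-1 each), 1×1,10-phenanthroline (neutral), 1×hydroxo (-1 each); total -4. So Cr + (-4) = 2−, giving Cr = +2.
The complex ion is anionic, so chromium takes the -ate form chromate(II).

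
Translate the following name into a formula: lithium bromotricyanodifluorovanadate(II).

Ligands: 3 cyano (CN, -1), 1 bromo (Br, -1), 2 fluoro (F, -1). Ligand charge sum = -6.
With V in oxidation state +2, the complex ion is [V...]^4−.
Charge balance with lithium (+1) requires 1 complex ion per 4 lithium.

Li4[VBr(CN)3F2]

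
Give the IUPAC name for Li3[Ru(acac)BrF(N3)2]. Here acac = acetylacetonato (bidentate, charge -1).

The 3 lithium counter-ions carry a total charge of +3, so each complex ion is 3−.
Ligand charges: 1×acetylacetonato (-1 each), 2×azido (-1 each), 1×bromo (-1 each), 1×fluoro (-1 each); total -5. So Ru + (-5) = 3−, giving Ru = +2.
The complex ion is anionic, so ruthenium takes the -ate form ruthenate(II).

lithium (acetylacetonato)diazidobromofluororuthenate(II)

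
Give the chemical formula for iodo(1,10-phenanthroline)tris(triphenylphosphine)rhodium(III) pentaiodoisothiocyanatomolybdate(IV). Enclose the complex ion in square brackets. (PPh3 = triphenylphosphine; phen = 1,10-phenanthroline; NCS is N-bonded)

Cation [Rh…]: ligand charges -1, Rh(III) ⇒ ion charge 2+.
Anion [Mo…]: ligand charges -6, Mo(IV) ⇒ ion charge 2−.

[RhI(phen)(PPh3)3][MoI5(NCS)]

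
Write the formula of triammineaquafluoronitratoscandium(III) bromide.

Ligands: 1 fluoro (F, -1), 1 aqua (H2O, neutral), 3 ammine (NH3, neutral), 1 nitrato (NO3, -1). Ligand charge sum = -2.
Charge balance with bromide (-1) requires 1 complex ion per 1 bromide.

[ScF(H2O)(NH3)3(NO3)]Br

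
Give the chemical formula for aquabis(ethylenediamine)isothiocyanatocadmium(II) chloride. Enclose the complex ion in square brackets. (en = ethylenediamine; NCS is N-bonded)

[Cd(en)2(H2O)(NCS)]Cl

Ligands: 1 aqua (H2O, neutral), 2 ethylenediamine (en, neutral), 1 isothiocyanato (NCS, -1). Ligand charge sum = -1.
Charge balance with chloride (-1) requires 1 complex ion per 1 chloride.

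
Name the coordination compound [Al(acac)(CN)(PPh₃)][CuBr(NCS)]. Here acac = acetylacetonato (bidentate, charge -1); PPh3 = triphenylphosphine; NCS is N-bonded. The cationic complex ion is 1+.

The complex cation is given as 1+; its ligand charges sum to -2, so Al = +3.
A 1:1 salt means the anion carries the equal and opposite charge, 1−.
Anion: ligand charges sum to -2; for the ion to be 1−, Cu = +1.

(acetylacetonato)cyano(triphenylphosphine)aluminium(III) bromoisothiocyanatocuprate(I)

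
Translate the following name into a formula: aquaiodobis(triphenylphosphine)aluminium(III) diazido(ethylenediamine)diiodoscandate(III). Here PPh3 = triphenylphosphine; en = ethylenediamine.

[Al(H2O)I(PPh3)2][Sc(en)I2(N3)2]2

Cation [Al…]: ligand charges -1, Al(III) ⇒ ion charge 2+.
Anion [Sc…]: ligand charges -4, Sc(III) ⇒ ion charge 1−.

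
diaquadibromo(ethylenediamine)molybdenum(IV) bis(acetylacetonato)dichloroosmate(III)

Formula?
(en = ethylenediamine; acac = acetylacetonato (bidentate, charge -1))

Cation [Mo…]: ligand charges -2, Mo(IV) ⇒ ion charge 2+.
Anion [Os…]: ligand charges -4, Os(III) ⇒ ion charge 1−.
One 2+ cation requires 2 of the 1− anion.

[MoBr2(en)(H2O)2][Os(acac)2Cl2]2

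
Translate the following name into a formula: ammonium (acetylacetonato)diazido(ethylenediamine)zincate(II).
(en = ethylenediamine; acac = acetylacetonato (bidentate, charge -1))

NH4[Zn(acac)(en)(N3)2]

Ligands: 1 ethylenediamine (en, neutral), 1 acetylacetonato (acac, -1), 2 azido (N3, -1). Ligand charge sum = -3.
With Zn in oxidation state +2, the complex ion is [Zn...]^1−.
Charge balance with ammonium (+1) requires 1 complex ion per 1 ammonium.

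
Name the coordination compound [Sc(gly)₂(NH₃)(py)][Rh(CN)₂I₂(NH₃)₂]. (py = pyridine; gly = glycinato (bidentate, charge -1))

Both ions are complex: the cation is named first with the plain metal name, the anion second with the -ate form; each ion's ligands are alphabetised independently.
Scandium is always +3 in its complexes; the cation's ligand charges sum to -2, so the complex cation is 1+.
A 1:1 salt means the anion carries the equal and opposite charge, 1−.
Anion: ligand charges sum to -4; for the ion to be 1−, Rh = +3.

amminebis(glycinato)(pyridine)scandium(III) diamminedicyanodiiodorhodate(III)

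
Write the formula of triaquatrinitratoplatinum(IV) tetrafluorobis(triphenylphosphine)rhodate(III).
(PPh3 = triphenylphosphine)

[Pt(H2O)3(NO3)3][RhF4(PPh3)2]

Cation [Pt…]: ligand charges -3, Pt(IV) ⇒ ion charge 1+.
Anion [Rh…]: ligand charges -4, Rh(III) ⇒ ion charge 1−.
One 1+ cation balances one 1− anion.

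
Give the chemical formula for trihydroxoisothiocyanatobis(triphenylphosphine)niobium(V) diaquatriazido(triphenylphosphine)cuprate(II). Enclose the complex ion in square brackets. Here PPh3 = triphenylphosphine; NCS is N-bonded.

[Nb(NCS)(OH)3(PPh3)2][Cu(H2O)2(N3)3(PPh3)]

Cation [Nb…]: ligand charges -4, Nb(V) ⇒ ion charge 1+.
Anion [Cu…]: ligand charges -3, Cu(II) ⇒ ion charge 1−.
One 1+ cation balances one 1− anion.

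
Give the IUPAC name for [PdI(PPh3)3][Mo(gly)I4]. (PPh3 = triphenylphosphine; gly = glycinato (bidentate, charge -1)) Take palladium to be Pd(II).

iodotris(triphenylphosphine)palladium(II) (glycinato)tetraiodomolybdate(IV)

Pd is given as +2; the cation's ligand charges sum to -1, so the complex cation is 1+.
A 1:1 salt means the anion carries the equal and opposite charge, 1−.
Anion: ligand charges sum to -5; for the ion to be 1−, Mo = +4.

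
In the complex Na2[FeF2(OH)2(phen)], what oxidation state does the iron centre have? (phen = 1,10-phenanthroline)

+2

2 sodium outside the brackets (+1 each) → the complex ion is 2−.
Ligand charges: 2×OH = -2; 1×phen neutral; 2×F = -2; sum -4.
Fe + (-4) = 2− ⇒ Fe is +2.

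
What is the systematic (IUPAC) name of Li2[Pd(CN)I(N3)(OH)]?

The 2 lithium counter-ions carry a total charge of +2, so each complex ion is 2−.
Ligand charges: 1×cyano (-1 each), 1×azido (-1 each), 1×hydroxo (-1 each), 1×iodo (-1 each); total -4. So Pd + (-4) = 2−, giving Pd = +2.
Ligands are named alphabetically: azido before cyano before hydroxo before iodo.
The complex ion is anionic, so palladium takes the -ate form palladate(II).

lithium azidocyanohydroxoiodopalladate(II)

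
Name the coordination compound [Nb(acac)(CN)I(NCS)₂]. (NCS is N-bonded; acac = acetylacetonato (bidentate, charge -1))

(acetylacetonato)cyanoiododiisothiocyanatoniobium(V)

There is no counter-ion, so the complex is neutral overall.
Ligand charges: 1×cyano (-1 each), 2×isothiocyanato (-1 each), 1×acetylacetonato (-1 each), 1×iodo (-1 each); total -5. So Nb + (-5) = 0, giving Nb = +5.
Ligands are named alphabetically: acetylacetonato before cyano before iodo before isothiocyanato.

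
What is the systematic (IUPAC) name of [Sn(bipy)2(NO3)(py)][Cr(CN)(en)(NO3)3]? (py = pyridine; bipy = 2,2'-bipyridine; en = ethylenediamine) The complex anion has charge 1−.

The complex anion is given as 1−; its ligand charges sum to -4, so Cr = +3.
A 1:1 salt means the cation carries the equal and opposite charge, 1+.
Cation: ligand charges sum to -1; for the ion to be 1+, Sn = +2.

bis(2,2'-bipyridine)nitrato(pyridine)tin(II) cyano(ethylenediamine)trinitratochromate(III)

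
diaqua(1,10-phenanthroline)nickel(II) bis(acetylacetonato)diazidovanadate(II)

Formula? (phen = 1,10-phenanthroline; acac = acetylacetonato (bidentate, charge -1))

Cation [Ni…]: ligand charges 0, Ni(II) ⇒ ion charge 2+.
Anion [V…]: ligand charges -4, V(II) ⇒ ion charge 2−.
One 2+ cation balances one 2− anion.

[Ni(H2O)2(phen)][V(acac)2(N3)2]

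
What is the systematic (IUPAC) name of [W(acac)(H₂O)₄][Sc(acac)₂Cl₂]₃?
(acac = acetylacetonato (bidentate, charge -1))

(acetylacetonato)tetraaquatungsten(IV) bis(acetylacetonato)dichloroscandate(III)

Scandium is always +3 in its complexes; the anion's ligand charges sum to -4, so the complex anion is 1−.
With 3 anions per cation, the cation must be 3×1 = 3+.
Cation: ligand charges sum to -1; for the ion to be 3+, W = +4.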